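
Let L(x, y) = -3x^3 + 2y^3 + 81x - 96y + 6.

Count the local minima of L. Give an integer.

1

L separates as a function of x plus a function of y, so ∇L=0 decouples.
∂L/∂x = -9(x - 3)(x + 3) = 0 at x ∈ {-3, 3}; ∂L/∂y = 6(y - 4)(y + 4) = 0 at y ∈ {-4, 4}.
The Hessian is diagonal: diag(L_xx, L_yy). Second derivatives: L_xx(-3)=54, L_xx(3)=-54; L_yy(-4)=-48, L_yy(4)=48.
Local minima occur where both diagonal entries positive: (-3, 4). Count: 1.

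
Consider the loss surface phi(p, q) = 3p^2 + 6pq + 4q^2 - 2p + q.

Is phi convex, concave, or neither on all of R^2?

convex

phi is quadratic, so its Hessian is the constant matrix H = [[6, 6], [6, 8]].
det(H) = 12, tr(H) = 14.
det(H) > 0 and tr(H) > 0, so H is positive definite everywhere: convex.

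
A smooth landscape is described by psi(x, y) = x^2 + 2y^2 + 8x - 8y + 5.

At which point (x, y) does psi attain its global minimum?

psi(x,y) separates as P(x) + Q(y) + 5, so its minimum is min P + min Q + 5.
P'(x) = 2x + 8 vanishes at x ∈ {-4}; Q'(y) = 4y - 8 vanishes at y ∈ {2}.
Local minima of P (where P''>0): P(-4)=-16. Local minima of Q: Q(2)=-8.
So the global minimum of psi is P(-4) + Q(2) + 5 = -16 − 8 + 5 = -19, attained at (-4, 2).

(-4, 2)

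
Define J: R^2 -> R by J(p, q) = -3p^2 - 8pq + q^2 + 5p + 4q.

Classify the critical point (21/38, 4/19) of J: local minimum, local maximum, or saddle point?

saddle point

The Hessian of J is constant: H = [[-6, -8], [-8, 2]].
det(H) = (-6)·2 − (-8)² = -76.
Since det(H) < 0, H is indefinite and the critical point is a saddle point.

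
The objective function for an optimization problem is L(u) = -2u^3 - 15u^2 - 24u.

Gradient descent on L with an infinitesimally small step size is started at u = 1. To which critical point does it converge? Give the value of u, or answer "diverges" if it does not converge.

L'(u) = -6(u + 1)(u + 4), so L'(1) = -60.
Gradient descent moves in the -L' direction, i.e. u is increasing.
There is no critical point above u=1, and L' keeps the same sign, so the iterate runs off to +∞.

diverges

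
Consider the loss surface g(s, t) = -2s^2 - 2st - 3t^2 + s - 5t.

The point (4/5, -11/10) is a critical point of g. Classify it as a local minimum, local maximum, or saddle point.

The Hessian of g is constant: H = [[-4, -2], [-2, -6]].
det(H) = (-4)·(-6) − (-2)² = 20.
det(H) > 0 and tr(H) = -10 < 0, so H is negative definite and the point is a local maximum.

local maximum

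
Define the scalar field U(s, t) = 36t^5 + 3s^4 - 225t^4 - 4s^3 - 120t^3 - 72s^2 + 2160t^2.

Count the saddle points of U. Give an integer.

U separates as a function of s plus a function of t, so ∇U=0 decouples.
∂U/∂s = 12s(s - 4)(s + 3) = 0 at s ∈ {-3, 0, 4}; ∂U/∂t = 180t(t - 4)(t - 3)(t + 2) = 0 at t ∈ {-2, 0, 3, 4}.
The Hessian is diagonal: diag(U_ss, U_tt). Second derivatives: U_ss(-3)=252, U_ss(0)=-144, U_ss(4)=336; U_tt(-2)=-10800, U_tt(0)=4320, U_tt(3)=-2700, U_tt(4)=4320.
Saddle points occur where the two diagonal entries have opposite signs: (-3, -2), (-3, 3), (0, 0), (0, 4), (4, -2), (4, 3). Count: 6.

6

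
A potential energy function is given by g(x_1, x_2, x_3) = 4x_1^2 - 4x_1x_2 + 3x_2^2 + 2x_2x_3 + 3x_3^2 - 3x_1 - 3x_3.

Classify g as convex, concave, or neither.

g is quadratic, so its Hessian is the constant matrix H = [[8, -4, 0], [-4, 6, 2], [0, 2, 6]].
Leading principal minors: 8, 32, 160.
All positive ⇒ H ≻ 0 ⇒ convex.

convex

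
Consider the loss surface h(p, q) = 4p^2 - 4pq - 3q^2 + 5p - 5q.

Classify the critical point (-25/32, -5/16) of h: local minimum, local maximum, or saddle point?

saddle point

The Hessian of h is constant: H = [[8, -4], [-4, -6]].
det(H) = 8·(-6) − (-4)² = -64.
Since det(H) < 0, H is indefinite and the critical point is a saddle point.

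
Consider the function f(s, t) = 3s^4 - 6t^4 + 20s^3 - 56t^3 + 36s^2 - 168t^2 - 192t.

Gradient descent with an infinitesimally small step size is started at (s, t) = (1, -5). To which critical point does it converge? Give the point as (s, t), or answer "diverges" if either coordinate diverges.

diverges

f is separable, so gradient descent decouples: s follows -∂f/∂s, t follows -∂f/∂t.
∂f/∂s = 12s(s + 2)(s + 3); at s=1 this is 144, so s decreases.
∂f/∂t = -24(t + 1)(t + 2)(t + 4); at t=-5 this is 288, so t decreases.
The t-coordinate has no critical point in that direction and runs off to infinity.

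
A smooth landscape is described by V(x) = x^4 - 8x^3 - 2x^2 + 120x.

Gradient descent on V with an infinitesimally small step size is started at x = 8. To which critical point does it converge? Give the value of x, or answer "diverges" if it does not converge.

5

V'(x) = 4(x - 5)(x - 3)(x + 2), so V'(8) = 600.
Gradient descent moves in the -V' direction, i.e. x is decreasing.
The nearest critical point in that direction is x = 5, where V'' = 56 > 0 (a local minimum). The iterate converges there.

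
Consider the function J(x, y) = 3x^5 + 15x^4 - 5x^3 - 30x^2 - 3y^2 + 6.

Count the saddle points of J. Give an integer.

2

J separates as a function of x plus a function of y, so ∇J=0 decouples.
∂J/∂x = 15x(x - 1)(x + 1)(x + 4) = 0 at x ∈ {-4, -1, 0, 1}; ∂J/∂y = -6y = 0 at y ∈ {0}.
The Hessian is diagonal: diag(J_xx, J_yy). Second derivatives: J_xx(-4)=-900, J_xx(-1)=90, J_xx(0)=-60, J_xx(1)=150; J_yy(0)=-6.
Saddle points occur where the two diagonal entries have opposite signs: (-1, 0), (1, 0). Count: 2.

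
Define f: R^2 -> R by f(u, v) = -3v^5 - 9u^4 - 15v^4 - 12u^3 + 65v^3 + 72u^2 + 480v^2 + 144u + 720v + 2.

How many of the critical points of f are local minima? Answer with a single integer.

2

f separates as a function of u plus a function of v, so ∇f=0 decouples.
∂f/∂u = -36(u - 2)(u + 1)(u + 2) = 0 at u ∈ {-2, -1, 2}; ∂f/∂v = -15(v - 4)(v + 1)(v + 3)(v + 4) = 0 at v ∈ {-4, -3, -1, 4}.
The Hessian is diagonal: diag(f_uu, f_vv). Second derivatives: f_uu(-2)=-144, f_uu(-1)=108, f_uu(2)=-432; f_vv(-4)=360, f_vv(-3)=-210, f_vv(-1)=450, f_vv(4)=-4200.
Local minima occur where both diagonal entries positive: (-1, -4), (-1, -1). Count: 2.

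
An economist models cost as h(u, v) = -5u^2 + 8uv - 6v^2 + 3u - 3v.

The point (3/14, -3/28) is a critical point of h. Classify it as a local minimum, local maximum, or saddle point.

local maximum

The Hessian of h is constant: H = [[-10, 8], [8, -12]].
det(H) = (-10)·(-12) − 8² = 56.
det(H) > 0 and tr(H) = -22 < 0, so H is negative definite and the point is a local maximum.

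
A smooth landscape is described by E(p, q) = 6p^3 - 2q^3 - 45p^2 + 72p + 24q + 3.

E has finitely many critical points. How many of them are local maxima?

E separates as a function of p plus a function of q, so ∇E=0 decouples.
∂E/∂p = 18(p - 4)(p - 1) = 0 at p ∈ {1, 4}; ∂E/∂q = -6(q - 2)(q + 2) = 0 at q ∈ {-2, 2}.
The Hessian is diagonal: diag(E_pp, E_qq). Second derivatives: E_pp(1)=-54, E_pp(4)=54; E_qq(-2)=24, E_qq(2)=-24.
Local maxima occur where both diagonal entries negative: (1, 2). Count: 1.

1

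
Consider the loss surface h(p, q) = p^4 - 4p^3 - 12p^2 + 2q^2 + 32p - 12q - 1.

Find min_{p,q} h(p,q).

h(p,q) separates as A(p) + B(q) − 1, so its minimum is min A + min B − 1.
A'(p) = 4(p - 4)(p - 1)(p + 2) vanishes at p ∈ {-2, 1, 4}; B'(q) = 4q - 12 vanishes at q ∈ {3}.
Local minima of A (where A''>0): A(-2)=-64, A(4)=-64. Local minima of B: B(3)=-18.
So the global minimum of h is A(-2) + B(3) − 1 = -64 − 18 − 1 = -83, attained at (-2, 3).

-83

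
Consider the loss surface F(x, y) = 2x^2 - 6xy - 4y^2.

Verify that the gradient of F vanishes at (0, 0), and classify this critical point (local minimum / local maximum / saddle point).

∇F = (4x - 6y, -6x - 8y); substituting (0, 0) gives ∇F = (0, 0), so (0, 0) is indeed a critical point.
The Hessian of F is constant: H = [[4, -6], [-6, -8]].
det(H) = 4·(-8) − (-6)² = -68.
Since det(H) < 0, H is indefinite and the critical point is a saddle point.

saddle point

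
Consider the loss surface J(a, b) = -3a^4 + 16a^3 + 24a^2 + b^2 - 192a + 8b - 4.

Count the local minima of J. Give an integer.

1

J separates as a function of a plus a function of b, so ∇J=0 decouples.
∂J/∂a = -12(a - 4)(a - 2)(a + 2) = 0 at a ∈ {-2, 2, 4}; ∂J/∂b = 2(b + 4) = 0 at b ∈ {-4}.
The Hessian is diagonal: diag(J_aa, J_bb). Second derivatives: J_aa(-2)=-288, J_aa(2)=96, J_aa(4)=-144; J_bb(-4)=2.
Local minima occur where both diagonal entries positive: (2, -4). Count: 1.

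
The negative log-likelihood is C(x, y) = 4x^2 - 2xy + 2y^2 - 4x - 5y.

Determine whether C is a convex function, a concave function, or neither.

C is quadratic, so its Hessian is the constant matrix H = [[8, -2], [-2, 4]].
det(H) = 28, tr(H) = 12.
det(H) > 0 and tr(H) > 0, so H is positive definite everywhere: convex.

convex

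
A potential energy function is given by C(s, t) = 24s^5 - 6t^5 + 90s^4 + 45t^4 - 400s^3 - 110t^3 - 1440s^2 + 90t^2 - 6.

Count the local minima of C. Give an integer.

4

C separates as a function of s plus a function of t, so ∇C=0 decouples.
∂C/∂s = 120s(s - 3)(s + 2)(s + 4) = 0 at s ∈ {-4, -2, 0, 3}; ∂C/∂t = -30t(t - 3)(t - 2)(t - 1) = 0 at t ∈ {0, 1, 2, 3}.
The Hessian is diagonal: diag(C_ss, C_tt). Second derivatives: C_ss(-4)=-6720, C_ss(-2)=2400, C_ss(0)=-2880, C_ss(3)=12600; C_tt(0)=180, C_tt(1)=-60, C_tt(2)=60, C_tt(3)=-180.
Local minima occur where both diagonal entries positive: (-2, 0), (-2, 2), (3, 0), (3, 2). Count: 4.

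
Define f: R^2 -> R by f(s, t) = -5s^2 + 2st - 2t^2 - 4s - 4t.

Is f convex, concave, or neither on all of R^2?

f is quadratic, so its Hessian is the constant matrix H = [[-10, 2], [2, -4]].
det(H) = 36, tr(H) = -14.
det(H) > 0 and tr(H) < 0, so H is negative definite everywhere: concave.

concave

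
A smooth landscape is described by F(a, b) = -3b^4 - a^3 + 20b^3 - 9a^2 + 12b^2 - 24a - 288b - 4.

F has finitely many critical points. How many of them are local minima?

F separates as a function of a plus a function of b, so ∇F=0 decouples.
∂F/∂a = -3(a + 2)(a + 4) = 0 at a ∈ {-4, -2}; ∂F/∂b = -12(b - 4)(b - 3)(b + 2) = 0 at b ∈ {-2, 3, 4}.
The Hessian is diagonal: diag(F_aa, F_bb). Second derivatives: F_aa(-4)=6, F_aa(-2)=-6; F_bb(-2)=-360, F_bb(3)=60, F_bb(4)=-72.
Local minima occur where both diagonal entries positive: (-4, 3). Count: 1.

1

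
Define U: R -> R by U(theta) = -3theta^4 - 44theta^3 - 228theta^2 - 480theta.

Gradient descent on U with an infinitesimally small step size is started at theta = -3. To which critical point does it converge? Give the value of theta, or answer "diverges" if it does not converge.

U'(theta) = -12(theta + 2)(theta + 4)(theta + 5), so U'(-3) = 24.
Gradient descent moves in the -U' direction, i.e. theta is decreasing.
The nearest critical point in that direction is theta = -4, where U'' = 24 > 0 (a local minimum). The iterate converges there.

-4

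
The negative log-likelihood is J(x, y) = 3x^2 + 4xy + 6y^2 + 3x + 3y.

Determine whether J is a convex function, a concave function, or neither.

convex

J is quadratic, so its Hessian is the constant matrix H = [[6, 4], [4, 12]].
det(H) = 56, tr(H) = 18.
det(H) > 0 and tr(H) > 0, so H is positive definite everywhere: convex.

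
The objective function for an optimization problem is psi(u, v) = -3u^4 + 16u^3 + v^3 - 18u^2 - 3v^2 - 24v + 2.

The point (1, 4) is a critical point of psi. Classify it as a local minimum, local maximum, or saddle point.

The mixed partial ∂²psi/∂u∂v is 0, so the Hessian at any point is diag(psi_uu, psi_vv) = diag(12(-3u^2 + 8u - 3), 6(v - 1)).
At (1, 4): H = diag(24, 18).
Both eigenvalues are positive, so H is positive definite: a local minimum.

local minimum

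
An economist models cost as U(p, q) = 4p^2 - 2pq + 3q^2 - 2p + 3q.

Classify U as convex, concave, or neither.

convex

U is quadratic, so its Hessian is the constant matrix H = [[8, -2], [-2, 6]].
det(H) = 44, tr(H) = 14.
det(H) > 0 and tr(H) > 0, so H is positive definite everywhere: convex.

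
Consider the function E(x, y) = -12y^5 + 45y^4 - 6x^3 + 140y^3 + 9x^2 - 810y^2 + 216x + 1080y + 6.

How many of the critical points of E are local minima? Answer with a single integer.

2

E separates as a function of x plus a function of y, so ∇E=0 decouples.
∂E/∂x = -18(x - 4)(x + 3) = 0 at x ∈ {-3, 4}; ∂E/∂y = -60(y - 3)(y - 2)(y - 1)(y + 3) = 0 at y ∈ {-3, 1, 2, 3}.
The Hessian is diagonal: diag(E_xx, E_yy). Second derivatives: E_xx(-3)=126, E_xx(4)=-126; E_yy(-3)=7200, E_yy(1)=-480, E_yy(2)=300, E_yy(3)=-720.
Local minima occur where both diagonal entries positive: (-3, -3), (-3, 2). Count: 2.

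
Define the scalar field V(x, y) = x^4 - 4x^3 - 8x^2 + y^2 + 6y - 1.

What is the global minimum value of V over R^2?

-138

V(x,y) separates as P(x) + Q(y) − 1, so its minimum is min P + min Q − 1.
P'(x) = 4x(x - 4)(x + 1) vanishes at x ∈ {-1, 0, 4}; Q'(y) = 2y + 6 vanishes at y ∈ {-3}.
Local minima of P (where P''>0): P(-1)=-3, P(4)=-128. Local minima of Q: Q(-3)=-9.
So the global minimum of V is P(4) + Q(-3) − 1 = -128 − 9 − 1 = -138, attained at (4, -3).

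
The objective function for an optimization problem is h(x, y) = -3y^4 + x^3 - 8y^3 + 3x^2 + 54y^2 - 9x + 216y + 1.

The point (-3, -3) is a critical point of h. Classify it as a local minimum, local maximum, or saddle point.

The mixed partial ∂²h/∂x∂y is 0, so the Hessian at any point is diag(h_xx, h_yy) = diag(6(x + 1), 12(-3y^2 - 4y + 9)).
At (-3, -3): H = diag(-12, -72).
Both eigenvalues are negative, so H is negative definite: a local maximum.

local maximum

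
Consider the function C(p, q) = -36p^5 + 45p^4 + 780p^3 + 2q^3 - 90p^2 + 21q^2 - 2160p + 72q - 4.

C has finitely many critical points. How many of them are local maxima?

2

C separates as a function of p plus a function of q, so ∇C=0 decouples.
∂C/∂p = -180(p - 4)(p - 1)(p + 1)(p + 3) = 0 at p ∈ {-3, -1, 1, 4}; ∂C/∂q = 6(q + 3)(q + 4) = 0 at q ∈ {-4, -3}.
The Hessian is diagonal: diag(C_pp, C_qq). Second derivatives: C_pp(-3)=10080, C_pp(-1)=-3600, C_pp(1)=4320, C_pp(4)=-18900; C_qq(-4)=-6, C_qq(-3)=6.
Local maxima occur where both diagonal entries negative: (-1, -4), (4, -4). Count: 2.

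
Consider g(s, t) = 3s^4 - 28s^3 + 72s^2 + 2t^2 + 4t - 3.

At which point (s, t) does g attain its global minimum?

g(s,t) separates as P(s) + Q(t) − 3, so its minimum is min P + min Q − 3.
P'(s) = 12s(s - 4)(s - 3) vanishes at s ∈ {0, 3, 4}; Q'(t) = 4(t + 1) vanishes at t ∈ {-1}.
Local minima of P (where P''>0): P(0)=0, P(4)=128. Local minima of Q: Q(-1)=-2.
So the global minimum of g is P(0) + Q(-1) − 3 = 0 − 2 − 3 = -5, attained at (0, -1).

(0, -1)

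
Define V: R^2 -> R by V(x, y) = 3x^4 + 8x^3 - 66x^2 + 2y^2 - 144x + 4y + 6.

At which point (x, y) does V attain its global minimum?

(3, -1)

V(x,y) separates as P(x) + Q(y) + 6, so its minimum is min P + min Q + 6.
P'(x) = 12(x - 3)(x + 1)(x + 4) vanishes at x ∈ {-4, -1, 3}; Q'(y) = 4y + 4 vanishes at y ∈ {-1}.
Local minima of P (where P''>0): P(-4)=-224, P(3)=-567. Local minima of Q: Q(-1)=-2.
So the global minimum of V is P(3) + Q(-1) + 6 = -567 − 2 + 6 = -563, attained at (3, -1).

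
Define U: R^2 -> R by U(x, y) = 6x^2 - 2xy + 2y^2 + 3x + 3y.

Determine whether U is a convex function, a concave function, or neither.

convex

U is quadratic, so its Hessian is the constant matrix H = [[12, -2], [-2, 4]].
det(H) = 44, tr(H) = 16.
det(H) > 0 and tr(H) > 0, so H is positive definite everywhere: convex.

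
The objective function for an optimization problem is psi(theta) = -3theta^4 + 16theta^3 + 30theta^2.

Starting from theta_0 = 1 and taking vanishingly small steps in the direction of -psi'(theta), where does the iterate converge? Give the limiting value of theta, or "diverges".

psi'(theta) = -12theta(theta - 5)(theta + 1), so psi'(1) = 96.
Gradient descent moves in the -psi' direction, i.e. theta is decreasing.
The nearest critical point in that direction is theta = 0, where psi'' = 60 > 0 (a local minimum). The iterate converges there.

0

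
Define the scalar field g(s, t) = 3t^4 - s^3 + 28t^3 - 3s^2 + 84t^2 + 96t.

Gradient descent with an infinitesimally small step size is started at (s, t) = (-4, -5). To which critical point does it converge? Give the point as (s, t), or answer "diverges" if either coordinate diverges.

g is separable, so gradient descent decouples: s follows -∂g/∂s, t follows -∂g/∂t.
∂g/∂s = -3s(s + 2); at s=-4 this is -24, so s increases.
∂g/∂t = 12(t + 1)(t + 2)(t + 4); at t=-5 this is -144, so t increases.
s converges to its nearest critical value -2 (a local min of the s-part); t converges to -4. The iterate converges to (-2, -4).

(-2, -4)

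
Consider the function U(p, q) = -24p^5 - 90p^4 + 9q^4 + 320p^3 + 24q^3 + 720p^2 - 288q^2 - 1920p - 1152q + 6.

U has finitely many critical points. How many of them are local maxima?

U separates as a function of p plus a function of q, so ∇U=0 decouples.
∂U/∂p = -120(p - 2)(p - 1)(p + 2)(p + 4) = 0 at p ∈ {-4, -2, 1, 2}; ∂U/∂q = 36(q - 4)(q + 2)(q + 4) = 0 at q ∈ {-4, -2, 4}.
The Hessian is diagonal: diag(U_pp, U_qq). Second derivatives: U_pp(-4)=7200, U_pp(-2)=-2880, U_pp(1)=1800, U_pp(2)=-2880; U_qq(-4)=576, U_qq(-2)=-432, U_qq(4)=1728.
Local maxima occur where both diagonal entries negative: (-2, -2), (2, -2). Count: 2.

2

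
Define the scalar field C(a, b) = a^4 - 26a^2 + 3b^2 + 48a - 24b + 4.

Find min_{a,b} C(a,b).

C(a,b) separates as P(a) + Q(b) + 4, so its minimum is min P + min Q + 4.
P'(a) = 4(a - 3)(a - 1)(a + 4) vanishes at a ∈ {-4, 1, 3}; Q'(b) = 6b - 24 vanishes at b ∈ {4}.
Local minima of P (where P''>0): P(-4)=-352, P(3)=-9. Local minima of Q: Q(4)=-48.
So the global minimum of C is P(-4) + Q(4) + 4 = -352 − 48 + 4 = -396, attained at (-4, 4).

-396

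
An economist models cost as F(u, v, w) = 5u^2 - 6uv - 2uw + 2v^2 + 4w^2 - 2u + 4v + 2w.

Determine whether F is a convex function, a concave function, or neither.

convex

F is quadratic, so its Hessian is the constant matrix H = [[10, -6, -2], [-6, 4, 0], [-2, 0, 8]].
Leading principal minors: 10, 4, 16.
All positive ⇒ H ≻ 0 ⇒ convex.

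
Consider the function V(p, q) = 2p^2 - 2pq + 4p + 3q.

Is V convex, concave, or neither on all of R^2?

V is quadratic, so its Hessian is the constant matrix H = [[4, -2], [-2, 0]].
det(H) = -4, tr(H) = 4.
det(H) < 0, so H is indefinite: neither convex nor concave.

neither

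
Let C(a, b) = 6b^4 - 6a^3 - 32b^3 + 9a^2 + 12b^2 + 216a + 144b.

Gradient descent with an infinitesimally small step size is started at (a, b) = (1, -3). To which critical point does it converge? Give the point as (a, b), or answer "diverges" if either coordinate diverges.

C is separable, so gradient descent decouples: a follows -∂C/∂a, b follows -∂C/∂b.
∂C/∂a = -18(a - 4)(a + 3); at a=1 this is 216, so a decreases.
∂C/∂b = 24(b - 3)(b - 2)(b + 1); at b=-3 this is -1440, so b increases.
a converges to its nearest critical value -3 (a local min of the a-part); b converges to -1. The iterate converges to (-3, -1).

(-3, -1)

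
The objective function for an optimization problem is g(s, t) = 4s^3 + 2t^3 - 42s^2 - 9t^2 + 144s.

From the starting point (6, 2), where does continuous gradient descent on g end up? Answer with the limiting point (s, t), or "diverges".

(4, 3)

g is separable, so gradient descent decouples: s follows -∂g/∂s, t follows -∂g/∂t.
∂g/∂s = 12(s - 4)(s - 3); at s=6 this is 72, so s decreases.
∂g/∂t = 6t(t - 3); at t=2 this is -12, so t increases.
s converges to its nearest critical value 4 (a local min of the s-part); t converges to 3. The iterate converges to (4, 3).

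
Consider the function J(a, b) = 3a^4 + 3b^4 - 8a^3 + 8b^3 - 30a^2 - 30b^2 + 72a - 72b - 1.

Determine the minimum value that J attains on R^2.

J(a,b) separates as P(a) + Q(b) − 1, so its minimum is min P + min Q − 1.
P'(a) = 12(a - 3)(a - 1)(a + 2) vanishes at a ∈ {-2, 1, 3}; Q'(b) = 12(b - 2)(b + 1)(b + 3) vanishes at b ∈ {-3, -1, 2}.
Local minima of P (where P''>0): P(-2)=-152, P(3)=-27. Local minima of Q: Q(-3)=-27, Q(2)=-152.
So the global minimum of J is P(-2) + Q(2) − 1 = -152 − 152 − 1 = -305, attained at (-2, 2).

-305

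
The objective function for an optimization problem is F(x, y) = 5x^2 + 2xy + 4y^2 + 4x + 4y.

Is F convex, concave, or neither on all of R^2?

F is quadratic, so its Hessian is the constant matrix H = [[10, 2], [2, 8]].
det(H) = 76, tr(H) = 18.
det(H) > 0 and tr(H) > 0, so H is positive definite everywhere: convex.

convex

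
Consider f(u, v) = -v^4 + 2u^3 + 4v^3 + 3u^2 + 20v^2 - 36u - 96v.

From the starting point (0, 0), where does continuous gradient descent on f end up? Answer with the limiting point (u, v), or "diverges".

f is separable, so gradient descent decouples: u follows -∂f/∂u, v follows -∂f/∂v.
∂f/∂u = 6(u - 2)(u + 3); at u=0 this is -36, so u increases.
∂f/∂v = -4(v - 4)(v - 2)(v + 3); at v=0 this is -96, so v increases.
u converges to its nearest critical value 2 (a local min of the u-part); v converges to 2. The iterate converges to (2, 2).

(2, 2)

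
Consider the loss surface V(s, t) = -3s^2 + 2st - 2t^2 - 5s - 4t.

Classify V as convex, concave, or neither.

concave

V is quadratic, so its Hessian is the constant matrix H = [[-6, 2], [2, -4]].
det(H) = 20, tr(H) = -10.
det(H) > 0 and tr(H) < 0, so H is negative definite everywhere: concave.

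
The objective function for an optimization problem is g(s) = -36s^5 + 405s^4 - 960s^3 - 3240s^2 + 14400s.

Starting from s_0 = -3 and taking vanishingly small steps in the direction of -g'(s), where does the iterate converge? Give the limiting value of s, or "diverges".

-2

g'(s) = -180(s - 5)(s - 4)(s - 2)(s + 2), so g'(-3) = -50400.
Gradient descent moves in the -g' direction, i.e. s is increasing.
The nearest critical point in that direction is s = -2, where g'' = 30240 > 0 (a local minimum). The iterate converges there.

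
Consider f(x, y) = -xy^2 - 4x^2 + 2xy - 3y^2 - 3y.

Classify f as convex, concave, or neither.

The term -xy^2 is cubic, so the Hessian is not constant.
∂²f/∂y² = -2x - 6, which takes both signs as x varies (negative for sufficiently large x). A diagonal entry of the Hessian changing sign means the Hessian is neither positive- nor negative-semidefinite on all of R^2.

neither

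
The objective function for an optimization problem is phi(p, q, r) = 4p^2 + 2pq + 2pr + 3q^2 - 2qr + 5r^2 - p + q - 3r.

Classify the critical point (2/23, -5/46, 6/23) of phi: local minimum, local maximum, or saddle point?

The Hessian is constant: H = [[8, 2, 2], [2, 6, -2], [2, -2, 10]].
Leading principal minors: Δ₁ = 8, Δ₂ = 44, Δ₃ = 368.
All leading minors are positive, so H is positive definite: a local minimum.

local minimum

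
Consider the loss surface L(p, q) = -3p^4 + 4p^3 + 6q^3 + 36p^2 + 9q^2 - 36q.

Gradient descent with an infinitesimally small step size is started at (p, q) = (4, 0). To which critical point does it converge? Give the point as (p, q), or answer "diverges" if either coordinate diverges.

diverges

L is separable, so gradient descent decouples: p follows -∂L/∂p, q follows -∂L/∂q.
∂L/∂p = -12p(p - 3)(p + 2); at p=4 this is -288, so p increases.
∂L/∂q = 18(q - 1)(q + 2); at q=0 this is -36, so q increases.
The p-coordinate has no critical point in that direction and runs off to infinity.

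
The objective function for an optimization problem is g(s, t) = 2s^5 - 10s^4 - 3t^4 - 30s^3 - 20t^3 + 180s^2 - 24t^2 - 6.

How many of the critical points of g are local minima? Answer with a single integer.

g separates as a function of s plus a function of t, so ∇g=0 decouples.
∂g/∂s = 10s(s - 4)(s - 3)(s + 3) = 0 at s ∈ {-3, 0, 3, 4}; ∂g/∂t = -12t(t + 1)(t + 4) = 0 at t ∈ {-4, -1, 0}.
The Hessian is diagonal: diag(g_ss, g_tt). Second derivatives: g_ss(-3)=-1260, g_ss(0)=360, g_ss(3)=-180, g_ss(4)=280; g_tt(-4)=-144, g_tt(-1)=36, g_tt(0)=-48.
Local minima occur where both diagonal entries positive: (0, -1), (4, -1). Count: 2.

2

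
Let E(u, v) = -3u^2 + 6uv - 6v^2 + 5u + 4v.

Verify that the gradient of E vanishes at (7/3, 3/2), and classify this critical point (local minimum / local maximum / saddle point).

local maximum

∇E = (-6u + 6v + 5, 6u - 12v + 4); substituting (7/3, 3/2) gives ∇E = (0, 0), so (7/3, 3/2) is indeed a critical point.
The Hessian of E is constant: H = [[-6, 6], [6, -12]].
det(H) = (-6)·(-12) − 6² = 36.
det(H) > 0 and tr(H) = -18 < 0, so H is negative definite and the point is a local maximum.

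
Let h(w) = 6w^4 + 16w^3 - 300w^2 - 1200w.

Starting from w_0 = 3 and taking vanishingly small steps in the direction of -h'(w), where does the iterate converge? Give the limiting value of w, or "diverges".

h'(w) = 24(w - 5)(w + 2)(w + 5), so h'(3) = -1920.
Gradient descent moves in the -h' direction, i.e. w is increasing.
The nearest critical point in that direction is w = 5, where h'' = 1680 > 0 (a local minimum). The iterate converges there.

5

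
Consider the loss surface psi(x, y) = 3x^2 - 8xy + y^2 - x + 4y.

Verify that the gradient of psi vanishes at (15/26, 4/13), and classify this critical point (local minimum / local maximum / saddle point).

∇psi = (6x - 8y - 1, -8x + 2y + 4); substituting (15/26, 4/13) gives ∇psi = (0, 0), so (15/26, 4/13) is indeed a critical point.
The Hessian of psi is constant: H = [[6, -8], [-8, 2]].
det(H) = 6·2 − (-8)² = -52.
Since det(H) < 0, H is indefinite and the critical point is a saddle point.

saddle point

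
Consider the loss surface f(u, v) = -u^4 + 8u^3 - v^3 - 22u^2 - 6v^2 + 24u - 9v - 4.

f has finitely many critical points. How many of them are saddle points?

3

f separates as a function of u plus a function of v, so ∇f=0 decouples.
∂f/∂u = -4(u - 3)(u - 2)(u - 1) = 0 at u ∈ {1, 2, 3}; ∂f/∂v = -3(v + 1)(v + 3) = 0 at v ∈ {-3, -1}.
The Hessian is diagonal: diag(f_uu, f_vv). Second derivatives: f_uu(1)=-8, f_uu(2)=4, f_uu(3)=-8; f_vv(-3)=6, f_vv(-1)=-6.
Saddle points occur where the two diagonal entries have opposite signs: (1, -3), (2, -1), (3, -3). Count: 3.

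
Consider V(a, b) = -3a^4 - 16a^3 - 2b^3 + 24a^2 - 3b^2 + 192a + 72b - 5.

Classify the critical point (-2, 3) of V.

saddle point

The mixed partial ∂²V/∂a∂b is 0, so the Hessian at any point is diag(V_aa, V_bb) = diag(12(-3a^2 - 8a + 4), -6(2b + 1)).
At (-2, 3): H = diag(96, -42).
The eigenvalues have opposite signs, so H is indefinite: a saddle point.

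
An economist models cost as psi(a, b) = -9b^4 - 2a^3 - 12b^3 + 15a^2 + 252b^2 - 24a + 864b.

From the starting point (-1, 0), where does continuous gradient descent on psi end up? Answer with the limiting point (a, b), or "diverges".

(1, -2)

psi is separable, so gradient descent decouples: a follows -∂psi/∂a, b follows -∂psi/∂b.
∂psi/∂a = -6(a - 4)(a - 1); at a=-1 this is -60, so a increases.
∂psi/∂b = -36(b - 4)(b + 2)(b + 3); at b=0 this is 864, so b decreases.
a converges to its nearest critical value 1 (a local min of the a-part); b converges to -2. The iterate converges to (1, -2).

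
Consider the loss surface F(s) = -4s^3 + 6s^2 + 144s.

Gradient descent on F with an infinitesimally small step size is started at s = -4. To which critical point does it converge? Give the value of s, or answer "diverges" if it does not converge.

F'(s) = -12(s - 4)(s + 3), so F'(-4) = -96.
Gradient descent moves in the -F' direction, i.e. s is increasing.
The nearest critical point in that direction is s = -3, where F'' = 84 > 0 (a local minimum). The iterate converges there.

-3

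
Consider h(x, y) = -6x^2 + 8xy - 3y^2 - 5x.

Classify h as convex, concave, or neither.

h is quadratic, so its Hessian is the constant matrix H = [[-12, 8], [8, -6]].
det(H) = 8, tr(H) = -18.
det(H) > 0 and tr(H) < 0, so H is negative definite everywhere: concave.

concave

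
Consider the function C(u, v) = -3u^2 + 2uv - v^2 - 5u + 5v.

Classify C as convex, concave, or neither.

C is quadratic, so its Hessian is the constant matrix H = [[-6, 2], [2, -2]].
det(H) = 8, tr(H) = -8.
det(H) > 0 and tr(H) < 0, so H is negative definite everywhere: concave.

concave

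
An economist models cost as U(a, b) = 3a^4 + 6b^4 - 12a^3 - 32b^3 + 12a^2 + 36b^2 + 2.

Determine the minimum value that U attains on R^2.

U(a,b) separates as P(a) + Q(b) + 2, so its minimum is min P + min Q + 2.
P'(a) = 12a(a - 2)(a - 1) vanishes at a ∈ {0, 1, 2}; Q'(b) = 24b(b - 3)(b - 1) vanishes at b ∈ {0, 1, 3}.
Local minima of P (where P''>0): P(0)=0, P(2)=0. Local minima of Q: Q(0)=0, Q(3)=-54.
So the global minimum of U is P(0) + Q(3) + 2 = 0 − 54 + 2 = -52, attained at (0, 3).

-52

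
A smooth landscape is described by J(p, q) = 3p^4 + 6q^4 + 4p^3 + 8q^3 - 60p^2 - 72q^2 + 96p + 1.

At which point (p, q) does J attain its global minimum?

J(p,q) separates as A(p) + B(q) + 1, so its minimum is min A + min B + 1.
A'(p) = 12(p - 2)(p - 1)(p + 4) vanishes at p ∈ {-4, 1, 2}; B'(q) = 24q(q - 2)(q + 3) vanishes at q ∈ {-3, 0, 2}.
Local minima of A (where A''>0): A(-4)=-832, A(2)=32. Local minima of B: B(-3)=-378, B(2)=-128.
So the global minimum of J is A(-4) + B(-3) + 1 = -832 − 378 + 1 = -1209, attained at (-4, -3).

(-4, -3)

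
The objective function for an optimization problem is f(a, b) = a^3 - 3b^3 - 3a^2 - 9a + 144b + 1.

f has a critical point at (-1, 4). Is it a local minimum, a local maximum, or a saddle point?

local maximum

The mixed partial ∂²f/∂a∂b is 0, so the Hessian at any point is diag(f_aa, f_bb) = diag(6(a - 1), -18b).
At (-1, 4): H = diag(-12, -72).
Both eigenvalues are negative, so H is negative definite: a local maximum.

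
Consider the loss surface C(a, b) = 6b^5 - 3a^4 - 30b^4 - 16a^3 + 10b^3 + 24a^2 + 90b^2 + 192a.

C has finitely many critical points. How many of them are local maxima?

C separates as a function of a plus a function of b, so ∇C=0 decouples.
∂C/∂a = -12(a - 2)(a + 2)(a + 4) = 0 at a ∈ {-4, -2, 2}; ∂C/∂b = 30b(b - 3)(b - 2)(b + 1) = 0 at b ∈ {-1, 0, 2, 3}.
The Hessian is diagonal: diag(C_aa, C_bb). Second derivatives: C_aa(-4)=-144, C_aa(-2)=96, C_aa(2)=-288; C_bb(-1)=-360, C_bb(0)=180, C_bb(2)=-180, C_bb(3)=360.
Local maxima occur where both diagonal entries negative: (-4, -1), (-4, 2), (2, -1), (2, 2). Count: 4.

4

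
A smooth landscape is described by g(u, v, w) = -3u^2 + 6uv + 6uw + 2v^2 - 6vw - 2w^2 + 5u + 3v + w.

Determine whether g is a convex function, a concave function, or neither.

g is quadratic, so its Hessian is the constant matrix H = [[-6, 6, 6], [6, 4, -6], [6, -6, -4]].
Leading principal minors: -6, -60, -120.
Neither pattern holds ⇒ H is indefinite ⇒ neither convex nor concave.

neither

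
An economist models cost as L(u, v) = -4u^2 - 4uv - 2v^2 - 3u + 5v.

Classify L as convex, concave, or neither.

L is quadratic, so its Hessian is the constant matrix H = [[-8, -4], [-4, -4]].
det(H) = 16, tr(H) = -12.
det(H) > 0 and tr(H) < 0, so H is negative definite everywhere: concave.

concave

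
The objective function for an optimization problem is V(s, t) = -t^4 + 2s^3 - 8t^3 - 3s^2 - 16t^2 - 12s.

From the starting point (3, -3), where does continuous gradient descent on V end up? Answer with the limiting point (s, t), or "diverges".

(2, -2)

V is separable, so gradient descent decouples: s follows -∂V/∂s, t follows -∂V/∂t.
∂V/∂s = 6(s - 2)(s + 1); at s=3 this is 24, so s decreases.
∂V/∂t = -4t(t + 2)(t + 4); at t=-3 this is -12, so t increases.
s converges to its nearest critical value 2 (a local min of the s-part); t converges to -2. The iterate converges to (2, -2).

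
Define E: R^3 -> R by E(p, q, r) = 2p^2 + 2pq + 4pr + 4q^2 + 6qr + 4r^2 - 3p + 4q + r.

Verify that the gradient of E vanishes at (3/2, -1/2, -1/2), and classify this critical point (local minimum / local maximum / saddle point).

local minimum

∇E = (4p + 2q + 4r - 3, 2p + 8q + 6r + 4, 4p + 6q + 8r + 1); substituting (3/2, -1/2, -1/2) gives ∇E = (0, 0, 0), so (3/2, -1/2, -1/2) is indeed a critical point.
The Hessian is constant: H = [[4, 2, 4], [2, 8, 6], [4, 6, 8]].
Leading principal minors: Δ₁ = 4, Δ₂ = 28, Δ₃ = 48.
All leading minors are positive, so H is positive definite: a local minimum.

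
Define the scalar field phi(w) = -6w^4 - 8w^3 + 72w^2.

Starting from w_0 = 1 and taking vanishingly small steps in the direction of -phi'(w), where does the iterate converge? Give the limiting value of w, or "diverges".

phi'(w) = -24w(w - 2)(w + 3), so phi'(1) = 96.
Gradient descent moves in the -phi' direction, i.e. w is decreasing.
The nearest critical point in that direction is w = 0, where phi'' = 144 > 0 (a local minimum). The iterate converges there.

0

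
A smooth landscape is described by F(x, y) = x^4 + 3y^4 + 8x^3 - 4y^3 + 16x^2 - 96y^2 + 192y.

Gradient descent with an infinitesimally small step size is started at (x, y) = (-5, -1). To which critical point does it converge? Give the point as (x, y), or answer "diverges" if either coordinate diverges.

F is separable, so gradient descent decouples: x follows -∂F/∂x, y follows -∂F/∂y.
∂F/∂x = 4x(x + 2)(x + 4); at x=-5 this is -60, so x increases.
∂F/∂y = 12(y - 4)(y - 1)(y + 4); at y=-1 this is 360, so y decreases.
x converges to its nearest critical value -4 (a local min of the x-part); y converges to -4. The iterate converges to (-4, -4).

(-4, -4)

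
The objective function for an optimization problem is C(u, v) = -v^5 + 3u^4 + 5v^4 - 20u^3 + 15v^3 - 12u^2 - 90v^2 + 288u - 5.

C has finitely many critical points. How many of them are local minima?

C separates as a function of u plus a function of v, so ∇C=0 decouples.
∂C/∂u = 12(u - 4)(u - 3)(u + 2) = 0 at u ∈ {-2, 3, 4}; ∂C/∂v = -5v(v - 4)(v - 3)(v + 3) = 0 at v ∈ {-3, 0, 3, 4}.
The Hessian is diagonal: diag(C_uu, C_vv). Second derivatives: C_uu(-2)=360, C_uu(3)=-60, C_uu(4)=72; C_vv(-3)=630, C_vv(0)=-180, C_vv(3)=90, C_vv(4)=-140.
Local minima occur where both diagonal entries positive: (-2, -3), (-2, 3), (4, -3), (4, 3). Count: 4.

4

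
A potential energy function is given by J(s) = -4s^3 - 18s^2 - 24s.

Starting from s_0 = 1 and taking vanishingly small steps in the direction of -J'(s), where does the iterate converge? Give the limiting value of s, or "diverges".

diverges

J'(s) = -12(s + 1)(s + 2), so J'(1) = -72.
Gradient descent moves in the -J' direction, i.e. s is increasing.
There is no critical point above s=1, and J' keeps the same sign, so the iterate runs off to +∞.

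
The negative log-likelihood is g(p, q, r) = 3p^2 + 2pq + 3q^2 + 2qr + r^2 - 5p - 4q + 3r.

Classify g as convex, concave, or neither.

g is quadratic, so its Hessian is the constant matrix H = [[6, 2, 0], [2, 6, 2], [0, 2, 2]].
Leading principal minors: 6, 32, 40.
All positive ⇒ H ≻ 0 ⇒ convex.

convex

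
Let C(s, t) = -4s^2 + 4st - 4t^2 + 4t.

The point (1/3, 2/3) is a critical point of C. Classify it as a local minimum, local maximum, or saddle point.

The Hessian of C is constant: H = [[-8, 4], [4, -8]].
det(H) = (-8)·(-8) − 4² = 48.
det(H) > 0 and tr(H) = -16 < 0, so H is negative definite and the point is a local maximum.

local maximum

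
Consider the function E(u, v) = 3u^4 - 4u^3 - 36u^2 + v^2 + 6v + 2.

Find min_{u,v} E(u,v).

-196

E(u,v) separates as P(u) + Q(v) + 2, so its minimum is min P + min Q + 2.
P'(u) = 12u(u - 3)(u + 2) vanishes at u ∈ {-2, 0, 3}; Q'(v) = 2v + 6 vanishes at v ∈ {-3}.
Local minima of P (where P''>0): P(-2)=-64, P(3)=-189. Local minima of Q: Q(-3)=-9.
So the global minimum of E is P(3) + Q(-3) + 2 = -189 − 9 + 2 = -196, attained at (3, -3).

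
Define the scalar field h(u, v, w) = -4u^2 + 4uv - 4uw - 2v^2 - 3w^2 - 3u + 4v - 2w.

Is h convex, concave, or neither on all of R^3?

concave

h is quadratic, so its Hessian is the constant matrix H = [[-8, 4, -4], [4, -4, 0], [-4, 0, -6]].
Leading principal minors: -8, 16, -32.
Signs alternate −, +, − ⇒ H ≺ 0 ⇒ concave.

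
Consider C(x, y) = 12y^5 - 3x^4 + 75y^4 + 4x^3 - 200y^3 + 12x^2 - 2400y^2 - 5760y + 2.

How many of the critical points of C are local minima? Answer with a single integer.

C separates as a function of x plus a function of y, so ∇C=0 decouples.
∂C/∂x = -12x(x - 2)(x + 1) = 0 at x ∈ {-1, 0, 2}; ∂C/∂y = 60(y - 4)(y + 2)(y + 3)(y + 4) = 0 at y ∈ {-4, -3, -2, 4}.
The Hessian is diagonal: diag(C_xx, C_yy). Second derivatives: C_xx(-1)=-36, C_xx(0)=24, C_xx(2)=-72; C_yy(-4)=-960, C_yy(-3)=420, C_yy(-2)=-720, C_yy(4)=20160.
Local minima occur where both diagonal entries positive: (0, -3), (0, 4). Count: 2.

2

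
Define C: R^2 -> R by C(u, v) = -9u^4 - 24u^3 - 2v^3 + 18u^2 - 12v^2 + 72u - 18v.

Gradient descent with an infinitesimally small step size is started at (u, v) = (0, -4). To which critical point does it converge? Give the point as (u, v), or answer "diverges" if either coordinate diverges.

C is separable, so gradient descent decouples: u follows -∂C/∂u, v follows -∂C/∂v.
∂C/∂u = -36(u - 1)(u + 1)(u + 2); at u=0 this is 72, so u decreases.
∂C/∂v = -6(v + 1)(v + 3); at v=-4 this is -18, so v increases.
u converges to its nearest critical value -1 (a local min of the u-part); v converges to -3. The iterate converges to (-1, -3).

(-1, -3)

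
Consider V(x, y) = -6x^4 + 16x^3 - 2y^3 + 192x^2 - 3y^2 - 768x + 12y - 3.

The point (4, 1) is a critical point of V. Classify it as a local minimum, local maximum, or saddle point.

local maximum

The mixed partial ∂²V/∂x∂y is 0, so the Hessian at any point is diag(V_xx, V_yy) = diag(24(-3x^2 + 4x + 16), -6(2y + 1)).
At (4, 1): H = diag(-384, -18).
Both eigenvalues are negative, so H is negative definite: a local maximum.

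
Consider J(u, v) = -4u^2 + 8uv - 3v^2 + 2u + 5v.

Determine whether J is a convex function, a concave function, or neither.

neither

J is quadratic, so its Hessian is the constant matrix H = [[-8, 8], [8, -6]].
det(H) = -16, tr(H) = -14.
det(H) < 0, so H is indefinite: neither convex nor concave.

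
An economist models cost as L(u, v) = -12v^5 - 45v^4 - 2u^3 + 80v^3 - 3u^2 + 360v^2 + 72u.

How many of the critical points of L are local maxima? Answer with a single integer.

L separates as a function of u plus a function of v, so ∇L=0 decouples.
∂L/∂u = -6(u - 3)(u + 4) = 0 at u ∈ {-4, 3}; ∂L/∂v = -60v(v - 2)(v + 2)(v + 3) = 0 at v ∈ {-3, -2, 0, 2}.
The Hessian is diagonal: diag(L_uu, L_vv). Second derivatives: L_uu(-4)=42, L_uu(3)=-42; L_vv(-3)=900, L_vv(-2)=-480, L_vv(0)=720, L_vv(2)=-2400.
Local maxima occur where both diagonal entries negative: (3, -2), (3, 2). Count: 2.

2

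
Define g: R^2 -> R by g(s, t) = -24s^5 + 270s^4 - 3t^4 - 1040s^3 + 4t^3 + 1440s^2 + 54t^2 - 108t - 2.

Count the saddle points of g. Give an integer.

6

g separates as a function of s plus a function of t, so ∇g=0 decouples.
∂g/∂s = -120s(s - 4)(s - 3)(s - 2) = 0 at s ∈ {0, 2, 3, 4}; ∂g/∂t = -12(t - 3)(t - 1)(t + 3) = 0 at t ∈ {-3, 1, 3}.
The Hessian is diagonal: diag(g_ss, g_tt). Second derivatives: g_ss(0)=2880, g_ss(2)=-480, g_ss(3)=360, g_ss(4)=-960; g_tt(-3)=-288, g_tt(1)=96, g_tt(3)=-144.
Saddle points occur where the two diagonal entries have opposite signs: (0, -3), (0, 3), (2, 1), (3, -3), (3, 3), (4, 1). Count: 6.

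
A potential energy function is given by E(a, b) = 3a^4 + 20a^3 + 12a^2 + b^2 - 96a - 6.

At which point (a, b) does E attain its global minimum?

(1, 0)

E(a,b) separates as P(a) + Q(b) − 6, so its minimum is min P + min Q − 6.
P'(a) = 12(a - 1)(a + 2)(a + 4) vanishes at a ∈ {-4, -2, 1}; Q'(b) = 2b vanishes at b ∈ {0}.
Local minima of P (where P''>0): P(-4)=64, P(1)=-61. Local minima of Q: Q(0)=0.
So the global minimum of E is P(1) + Q(0) − 6 = -61 + 0 − 6 = -67, attained at (1, 0).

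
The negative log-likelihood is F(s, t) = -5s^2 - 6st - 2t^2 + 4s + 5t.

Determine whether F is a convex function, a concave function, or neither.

concave

F is quadratic, so its Hessian is the constant matrix H = [[-10, -6], [-6, -4]].
det(H) = 4, tr(H) = -14.
det(H) > 0 and tr(H) < 0, so H is negative definite everywhere: concave.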